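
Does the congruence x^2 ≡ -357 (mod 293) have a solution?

Reduce the numerator: -357 ≡ 229 (mod 293), so (-357|293) = (229|293).
229 ≡ 1 (mod 4), so quadratic reciprocity gives (229|293) = (293|229). Reduce: 293 ≡ 64 (mod 229). Now have (64|229).
Factor out 2: 64 = 2^6. Since 229 ≡ 5 (mod 8), (2|229) = -1, and (2|229)^6 = +1. Now have (1|229).
(1|229) = 1. Collecting the sign factors: 1.
(-357|293) = 1, and 293 is prime, so -357 is a quadratic residue mod 293.

yes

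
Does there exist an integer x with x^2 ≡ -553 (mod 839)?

(-553/839)
  = (286/839)    [-553 ≡ 286 mod 839]
  = (143/839)    [839 ≡ 7 mod 8 ⇒ (2/839) = +1]
  = -(839/143)    [QR: both ≡ 3 mod 4, sign flips]
  = -(124/143)    [839 ≡ 124 mod 143]
  = -(31/143)    [143 ≡ 7 mod 8 ⇒ (2/143)^2 = +1]
  = (143/31)    [QR: both ≡ 3 mod 4, sign flips]
  = (19/31)    [143 ≡ 19 mod 31]
  = -(31/19)    [QR: both ≡ 3 mod 4, sign flips]
  = -(12/19)    [31 ≡ 12 mod 19]
  = -(3/19)    [19 ≡ 3 mod 8 ⇒ (2/19)^2 = +1]
  = (19/3)    [QR: both ≡ 3 mod 4, sign flips]
  = (1/3)    [19 ≡ 1 mod 3]
  = 1    [(1/3) = 1]
(-553/839) = 1, and 839 is prime, so -553 is a quadratic residue mod 839.

yes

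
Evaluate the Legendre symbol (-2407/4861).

Reduce the numerator: -2407 ≡ 2454 (mod 4861), so (-2407/4861) = (2454/4861).
Factor out 2: 2454 = 2·1227. Since 4861 ≡ 5 (mod 8), (2/4861) = -1. Now have -(1227/4861).
4861 ≡ 1 (mod 4), so quadratic reciprocity gives (1227/4861) = (4861/1227). Reduce: 4861 ≡ 1180 (mod 1227). Now have -(1180/1227).
Factor out 2: 1180 = 2^2·295. Since 1227 ≡ 3 (mod 8), (2/1227) = -1, and (2/1227)^2 = +1. Now have -(295/1227).
Both 295 ≡ 3 and 1227 ≡ 3 (mod 4), so reciprocity gives (295/1227) = -(1227/295). Reduce: 1227 ≡ 47 (mod 295). Now have (47/295).
Both 47 ≡ 3 and 295 ≡ 3 (mod 4), so reciprocity gives (47/295) = -(295/47). Reduce: 295 ≡ 13 (mod 47). Now have -(13/47).
13 ≡ 1 (mod 4), so quadratic reciprocity gives (13/47) = (47/13). Reduce: 47 ≡ 8 (mod 13). Now have -(8/13).
Factor out 2: 8 = 2^3. Since 13 ≡ 5 (mod 8), (2/13) = -1, and (2/13)^3 = -1. Now have (1/13).
(1/13) = 1. Collecting the sign factors: 1.

1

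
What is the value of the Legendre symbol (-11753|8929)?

-1

(-11753|8929)
  = (6105|8929)    [-11753 ≡ 6105 mod 8929]
  = (8929|6105)    [QR: 6105 ≡ 1 mod 4, sign kept]
  = (2824|6105)    [8929 ≡ 2824 mod 6105]
  = (353|6105)    [6105 ≡ 1 mod 8 ⇒ (2|6105)^3 = +1]
  = (6105|353)    [QR: 353 ≡ 1 mod 4, sign kept]
  = (104|353)    [6105 ≡ 104 mod 353]
  = (13|353)    [353 ≡ 1 mod 8 ⇒ (2|353)^3 = +1]
  = (353|13)    [QR: 13 ≡ 1 mod 4, sign kept]
  = (2|13)    [353 ≡ 2 mod 13]
  = -(1|13)    [13 ≡ 5 mod 8 ⇒ (2|13) = -1]
  = -1    [(1|13) = 1]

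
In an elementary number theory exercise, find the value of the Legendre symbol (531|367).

1

Reduce the numerator: 531 ≡ 164 (mod 367), so (531|367) = (164|367).
Factor out 2: 164 = 2^2·41. Since 367 ≡ 7 (mod 8), (2|367) = +1, and (2|367)^2 = +1. Now have (41|367).
41 ≡ 1 (mod 4), so quadratic reciprocity gives (41|367) = (367|41). Reduce: 367 ≡ 39 (mod 41). Now have (39|41).
41 ≡ 1 (mod 4), so quadratic reciprocity gives (39|41) = (41|39). Reduce: 41 ≡ 2 (mod 39). Now have (2|39).
Factor out 2: 2 = 2. Since 39 ≡ 7 (mod 8), (2|39) = +1. Now have (1|39).
(1|39) = 1. Collecting the sign factors: 1.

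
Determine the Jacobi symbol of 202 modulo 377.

Factor out 2: 202 = 2·101. Since 377 ≡ 1 (mod 8), (2|377) = +1. Now have (101|377).
101 ≡ 1 (mod 4), so quadratic reciprocity gives (101|377) = (377|101). Reduce: 377 ≡ 74 (mod 101). Now have (74|101).
Factor out 2: 74 = 2·37. Since 101 ≡ 5 (mod 8), (2|101) = -1. Now have -(37|101).
37 ≡ 1 (mod 4), so quadratic reciprocity gives (37|101) = (101|37). Reduce: 101 ≡ 27 (mod 37). Now have -(27|37).
37 ≡ 1 (mod 4), so quadratic reciprocity gives (27|37) = (37|27). Reduce: 37 ≡ 10 (mod 27). Now have -(10|27).
Factor out 2: 10 = 2·5. Since 27 ≡ 3 (mod 8), (2|27) = -1. Now have (5|27).
5 ≡ 1 (mod 4), so quadratic reciprocity gives (5|27) = (27|5). Reduce: 27 ≡ 2 (mod 5). Now have (2|5).
Factor out 2: 2 = 2. Since 5 ≡ 5 (mod 8), (2|5) = -1. Now have -(1|5).
(1|5) = 1. Collecting the sign factors: -1.

-1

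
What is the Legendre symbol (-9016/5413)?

Pull out -1: (-9016/5413) = (-1/5413)·(9016/5413). Since 5413 ≡ 1 (mod 4), (-1/5413) = +1. Now have (9016/5413).
Reduce the numerator: 9016 ≡ 3603 (mod 5413), so (9016/5413) = (3603/5413).
5413 ≡ 1 (mod 4), so quadratic reciprocity gives (3603/5413) = (5413/3603). Reduce: 5413 ≡ 1810 (mod 3603). Now have (1810/3603).
Factor out 2: 1810 = 2·905. Since 3603 ≡ 3 (mod 8), (2/3603) = -1. Now have -(905/3603).
905 ≡ 1 (mod 4), so quadratic reciprocity gives (905/3603) = (3603/905). Reduce: 3603 ≡ 888 (mod 905). Now have -(888/905).
Factor out 2: 888 = 2^3·111. Since 905 ≡ 1 (mod 8), (2/905) = +1, and (2/905)^3 = +1. Now have -(111/905).
905 ≡ 1 (mod 4), so quadratic reciprocity gives (111/905) = (905/111). Reduce: 905 ≡ 17 (mod 111). Now have -(17/111).
17 ≡ 1 (mod 4), so quadratic reciprocity gives (17/111) = (111/17). Reduce: 111 ≡ 9 (mod 17). Now have -(9/17).
9 ≡ 1 (mod 4), so quadratic reciprocity gives (9/17) = (17/9). Reduce: 17 ≡ 8 (mod 9). Now have -(8/9).
Factor out 2: 8 = 2^3. Since 9 ≡ 1 (mod 8), (2/9) = +1, and (2/9)^3 = +1. Now have -(1/9).
(1/9) = 1. Collecting the sign factors: -1.

-1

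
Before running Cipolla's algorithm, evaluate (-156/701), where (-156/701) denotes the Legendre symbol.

(-156/701)
  = (545/701)    [-156 ≡ 545 mod 701]
  = (701/545)    [QR: 545 ≡ 1 mod 4, sign kept]
  = (156/545)    [701 ≡ 156 mod 545]
  = (39/545)    [545 ≡ 1 mod 8 ⇒ (2/545)^2 = +1]
  = (545/39)    [QR: 545 ≡ 1 mod 4, sign kept]
  = (38/39)    [545 ≡ 38 mod 39]
  = (19/39)    [39 ≡ 7 mod 8 ⇒ (2/39) = +1]
  = -(39/19)    [QR: both ≡ 3 mod 4, sign flips]
  = -(1/19)    [39 ≡ 1 mod 19]
  = -1    [(1/19) = 1]

-1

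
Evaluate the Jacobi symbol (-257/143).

Reduce the numerator: -257 ≡ 29 (mod 143), so (-257/143) = (29/143).
29 ≡ 1 (mod 4), so quadratic reciprocity gives (29/143) = (143/29). Reduce: 143 ≡ 27 (mod 29). Now have (27/29).
29 ≡ 1 (mod 4), so quadratic reciprocity gives (27/29) = (29/27). Reduce: 29 ≡ 2 (mod 27). Now have (2/27).
Factor out 2: 2 = 2. Since 27 ≡ 3 (mod 8), (2/27) = -1. Now have -(1/27).
(1/27) = 1. Collecting the sign factors: -1.

-1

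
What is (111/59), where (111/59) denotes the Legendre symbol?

Reduce the numerator: 111 ≡ 52 (mod 59), so (111/59) = (52/59).
Factor out 2: 52 = 2^2·13. Since 59 ≡ 3 (mod 8), (2/59) = -1, and (2/59)^2 = +1. Now have (13/59).
13 ≡ 1 (mod 4), so quadratic reciprocity gives (13/59) = (59/13). Reduce: 59 ≡ 7 (mod 13). Now have (7/13).
13 ≡ 1 (mod 4), so quadratic reciprocity gives (7/13) = (13/7). Reduce: 13 ≡ 6 (mod 7). Now have (6/7).
Factor out 2: 6 = 2·3. Since 7 ≡ 7 (mod 8), (2/7) = +1. Now have (3/7).
Both 3 ≡ 3 and 7 ≡ 3 (mod 4), so reciprocity gives (3/7) = -(7/3). Reduce: 7 ≡ 1 (mod 3). Now have -(1/3).
(1/3) = 1. Collecting the sign factors: -1.

-1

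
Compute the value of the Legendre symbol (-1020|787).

Pull out -1: (-1020|787) = (-1|787)·(1020|787). Since 787 ≡ 3 (mod 4), (-1|787) = -1. Now have -(1020|787).
Reduce the numerator: 1020 ≡ 233 (mod 787), so (1020|787) = (233|787).
233 ≡ 1 (mod 4), so quadratic reciprocity gives (233|787) = (787|233). Reduce: 787 ≡ 88 (mod 233). Now have -(88|233).
Factor out 2: 88 = 2^3·11. Since 233 ≡ 1 (mod 8), (2|233) = +1, and (2|233)^3 = +1. Now have -(11|233).
233 ≡ 1 (mod 4), so quadratic reciprocity gives (11|233) = (233|11). Reduce: 233 ≡ 2 (mod 11). Now have -(2|11).
Factor out 2: 2 = 2. Since 11 ≡ 3 (mod 8), (2|11) = -1. Now have (1|11).
(1|11) = 1. Collecting the sign factors: 1.

1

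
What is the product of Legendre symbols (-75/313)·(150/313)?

1

By multiplicativity, (-75·150/313) = (-75/313)·(150/313).
First factor (-75/313):
Reduce the numerator: -75 ≡ 238 (mod 313), so (-75/313) = (238/313).
Factor out 2: 238 = 2·119. Since 313 ≡ 1 (mod 8), (2/313) = +1. Now have (119/313).
313 ≡ 1 (mod 4), so quadratic reciprocity gives (119/313) = (313/119). Reduce: 313 ≡ 75 (mod 119). Now have (75/119).
Both 75 ≡ 3 and 119 ≡ 3 (mod 4), so reciprocity gives (75/119) = -(119/75). Reduce: 119 ≡ 44 (mod 75). Now have -(44/75).
Factor out 2: 44 = 2^2·11. Since 75 ≡ 3 (mod 8), (2/75) = -1, and (2/75)^2 = +1. Now have -(11/75).
Both 11 ≡ 3 and 75 ≡ 3 (mod 4), so reciprocity gives (11/75) = -(75/11). Reduce: 75 ≡ 9 (mod 11). Now have (9/11).
9 ≡ 1 (mod 4), so quadratic reciprocity gives (9/11) = (11/9). Reduce: 11 ≡ 2 (mod 9). Now have (2/9).
Factor out 2: 2 = 2. Since 9 ≡ 1 (mod 8), (2/9) = +1. Now have (1/9).
(1/9) = 1. Collecting the sign factors: 1.
Second factor (150/313):
Factor out 2: 150 = 2·75. Since 313 ≡ 1 (mod 8), (2/313) = +1. Now have (75/313).
313 ≡ 1 (mod 4), so quadratic reciprocity gives (75/313) = (313/75). Reduce: 313 ≡ 13 (mod 75). Now have (13/75).
13 ≡ 1 (mod 4), so quadratic reciprocity gives (13/75) = (75/13). Reduce: 75 ≡ 10 (mod 13). Now have (10/13).
Factor out 2: 10 = 2·5. Since 13 ≡ 5 (mod 8), (2/13) = -1. Now have -(5/13).
5 ≡ 1 (mod 4), so quadratic reciprocity gives (5/13) = (13/5). Reduce: 13 ≡ 3 (mod 5). Now have -(3/5).
5 ≡ 1 (mod 4), so quadratic reciprocity gives (3/5) = (5/3). Reduce: 5 ≡ 2 (mod 3). Now have -(2/3).
Factor out 2: 2 = 2. Since 3 ≡ 3 (mod 8), (2/3) = -1. Now have (1/3).
(1/3) = 1. Collecting the sign factors: 1.
Product: (1)·(1) = 1.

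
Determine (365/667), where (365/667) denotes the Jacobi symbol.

365 ≡ 1 (mod 4), so quadratic reciprocity gives (365/667) = (667/365). Reduce: 667 ≡ 302 (mod 365). Now have (302/365).
Factor out 2: 302 = 2·151. Since 365 ≡ 5 (mod 8), (2/365) = -1. Now have -(151/365).
365 ≡ 1 (mod 4), so quadratic reciprocity gives (151/365) = (365/151). Reduce: 365 ≡ 63 (mod 151). Now have -(63/151).
Both 63 ≡ 3 and 151 ≡ 3 (mod 4), so reciprocity gives (63/151) = -(151/63). Reduce: 151 ≡ 25 (mod 63). Now have (25/63).
25 ≡ 1 (mod 4), so quadratic reciprocity gives (25/63) = (63/25). Reduce: 63 ≡ 13 (mod 25). Now have (13/25).
13 ≡ 1 (mod 4), so quadratic reciprocity gives (13/25) = (25/13). Reduce: 25 ≡ 12 (mod 13). Now have (12/13).
Factor out 2: 12 = 2^2·3. Since 13 ≡ 5 (mod 8), (2/13) = -1, and (2/13)^2 = +1. Now have (3/13).
13 ≡ 1 (mod 4), so quadratic reciprocity gives (3/13) = (13/3). Reduce: 13 ≡ 1 (mod 3). Now have (1/3).
(1/3) = 1. Collecting the sign factors: 1.

1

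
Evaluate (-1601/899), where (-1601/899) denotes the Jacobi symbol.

Reduce the numerator: -1601 ≡ 197 (mod 899), so (-1601/899) = (197/899).
197 ≡ 1 (mod 4), so quadratic reciprocity gives (197/899) = (899/197). Reduce: 899 ≡ 111 (mod 197). Now have (111/197).
197 ≡ 1 (mod 4), so quadratic reciprocity gives (111/197) = (197/111). Reduce: 197 ≡ 86 (mod 111). Now have (86/111).
Factor out 2: 86 = 2·43. Since 111 ≡ 7 (mod 8), (2/111) = +1. Now have (43/111).
Both 43 ≡ 3 and 111 ≡ 3 (mod 4), so reciprocity gives (43/111) = -(111/43). Reduce: 111 ≡ 25 (mod 43). Now have -(25/43).
25 ≡ 1 (mod 4), so quadratic reciprocity gives (25/43) = (43/25). Reduce: 43 ≡ 18 (mod 25). Now have -(18/25).
Factor out 2: 18 = 2·9. Since 25 ≡ 1 (mod 8), (2/25) = +1. Now have -(9/25).
9 ≡ 1 (mod 4), so quadratic reciprocity gives (9/25) = (25/9). Reduce: 25 ≡ 7 (mod 9). Now have -(7/9).
9 ≡ 1 (mod 4), so quadratic reciprocity gives (7/9) = (9/7). Reduce: 9 ≡ 2 (mod 7). Now have -(2/7).
Factor out 2: 2 = 2. Since 7 ≡ 7 (mod 8), (2/7) = +1. Now have -(1/7).
(1/7) = 1. Collecting the sign factors: -1.

-1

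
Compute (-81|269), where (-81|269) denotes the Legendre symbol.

(-81|269)
  = (188|269)    [-81 ≡ 188 mod 269]
  = (47|269)    [269 ≡ 5 mod 8 ⇒ (2|269)^2 = +1]
  = (269|47)    [QR: 269 ≡ 1 mod 4, sign kept]
  = (34|47)    [269 ≡ 34 mod 47]
  = (17|47)    [47 ≡ 7 mod 8 ⇒ (2|47) = +1]
  = (47|17)    [QR: 17 ≡ 1 mod 4, sign kept]
  = (13|17)    [47 ≡ 13 mod 17]
  = (17|13)    [QR: 13 ≡ 1 mod 4, sign kept]
  = (4|13)    [17 ≡ 4 mod 13]
  = (1|13)    [13 ≡ 5 mod 8 ⇒ (2|13)^2 = +1]
  = 1    [(1|13) = 1]

1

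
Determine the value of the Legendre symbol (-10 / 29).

(-10 / 29)
  = (19 / 29)    [-10 ≡ 19 mod 29]
  = (29 / 19)    [QR: 29 ≡ 1 mod 4, sign kept]
  = (10 / 19)    [29 ≡ 10 mod 19]
  = -(5 / 19)    [19 ≡ 3 mod 8 ⇒ (2 / 19) = -1]
  = -(19 / 5)    [QR: 5 ≡ 1 mod 4, sign kept]
  = -(4 / 5)    [19 ≡ 4 mod 5]
  = -(1 / 5)    [5 ≡ 5 mod 8 ⇒ (2 / 5)^2 = +1]
  = -1    [(1 / 5) = 1]

-1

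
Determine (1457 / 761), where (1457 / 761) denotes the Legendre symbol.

(1457 / 761)
  = (696 / 761)    [1457 ≡ 696 mod 761]
  = (87 / 761)    [761 ≡ 1 mod 8 ⇒ (2 / 761)^3 = +1]
  = (761 / 87)    [QR: 761 ≡ 1 mod 4, sign kept]
  = (65 / 87)    [761 ≡ 65 mod 87]
  = (87 / 65)    [QR: 65 ≡ 1 mod 4, sign kept]
  = (22 / 65)    [87 ≡ 22 mod 65]
  = (11 / 65)    [65 ≡ 1 mod 8 ⇒ (2 / 65) = +1]
  = (65 / 11)    [QR: 65 ≡ 1 mod 4, sign kept]
  = (10 / 11)    [65 ≡ 10 mod 11]
  = -(5 / 11)    [11 ≡ 3 mod 8 ⇒ (2 / 11) = -1]
  = -(11 / 5)    [QR: 5 ≡ 1 mod 4, sign kept]
  = -(1 / 5)    [11 ≡ 1 mod 5]
  = -1    [(1 / 5) = 1]

-1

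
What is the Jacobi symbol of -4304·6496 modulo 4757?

By multiplicativity, (-4304·6496|4757) = (-4304|4757)·(6496|4757).
First factor (-4304|4757):
(-4304|4757)
  = (453|4757)    [-4304 ≡ 453 mod 4757]
  = (4757|453)    [QR: 453 ≡ 1 mod 4, sign kept]
  = (227|453)    [4757 ≡ 227 mod 453]
  = (453|227)    [QR: 453 ≡ 1 mod 4, sign kept]
  = (226|227)    [453 ≡ 226 mod 227]
  = -(113|227)    [227 ≡ 3 mod 8 ⇒ (2|227) = -1]
  = -(227|113)    [QR: 113 ≡ 1 mod 4, sign kept]
  = -(1|113)    [227 ≡ 1 mod 113]
  = -1    [(1|113) = 1]
Second factor (6496|4757):
(6496|4757)
  = (1739|4757)    [6496 ≡ 1739 mod 4757]
  = (4757|1739)    [QR: 4757 ≡ 1 mod 4, sign kept]
  = (1279|1739)    [4757 ≡ 1279 mod 1739]
  = -(1739|1279)    [QR: both ≡ 3 mod 4, sign flips]
  = -(460|1279)    [1739 ≡ 460 mod 1279]
  = -(115|1279)    [1279 ≡ 7 mod 8 ⇒ (2|1279)^2 = +1]
  = (1279|115)    [QR: both ≡ 3 mod 4, sign flips]
  = (14|115)    [1279 ≡ 14 mod 115]
  = -(7|115)    [115 ≡ 3 mod 8 ⇒ (2|115) = -1]
  = (115|7)    [QR: both ≡ 3 mod 4, sign flips]
  = (3|7)    [115 ≡ 3 mod 7]
  = -(7|3)    [QR: both ≡ 3 mod 4, sign flips]
  = -(1|3)    [7 ≡ 1 mod 3]
  = -1    [(1|3) = 1]
Product: (-1)·(-1) = 1.

1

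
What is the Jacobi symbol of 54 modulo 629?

1

Factor out 2: 54 = 2·27. Since 629 ≡ 5 (mod 8), (2 / 629) = -1. Now have -(27 / 629).
629 ≡ 1 (mod 4), so quadratic reciprocity gives (27 / 629) = (629 / 27). Reduce: 629 ≡ 8 (mod 27). Now have -(8 / 27).
Factor out 2: 8 = 2^3. Since 27 ≡ 3 (mod 8), (2 / 27) = -1, and (2 / 27)^3 = -1. Now have (1 / 27).
(1 / 27) = 1. Collecting the sign factors: 1.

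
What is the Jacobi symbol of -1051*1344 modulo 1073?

1

By multiplicativity, (-1051·1344 / 1073) = (-1051 / 1073)·(1344 / 1073).
First factor (-1051 / 1073):
Reduce the numerator: -1051 ≡ 22 (mod 1073), so (-1051 / 1073) = (22 / 1073).
Factor out 2: 22 = 2·11. Since 1073 ≡ 1 (mod 8), (2 / 1073) = +1. Now have (11 / 1073).
1073 ≡ 1 (mod 4), so quadratic reciprocity gives (11 / 1073) = (1073 / 11). Reduce: 1073 ≡ 6 (mod 11). Now have (6 / 11).
Factor out 2: 6 = 2·3. Since 11 ≡ 3 (mod 8), (2 / 11) = -1. Now have -(3 / 11).
Both 3 ≡ 3 and 11 ≡ 3 (mod 4), so reciprocity gives (3 / 11) = -(11 / 3). Reduce: 11 ≡ 2 (mod 3). Now have (2 / 3).
Factor out 2: 2 = 2. Since 3 ≡ 3 (mod 8), (2 / 3) = -1. Now have -(1 / 3).
(1 / 3) = 1. Collecting the sign factors: -1.
Second factor (1344 / 1073):
Reduce the numerator: 1344 ≡ 271 (mod 1073), so (1344 / 1073) = (271 / 1073).
1073 ≡ 1 (mod 4), so quadratic reciprocity gives (271 / 1073) = (1073 / 271). Reduce: 1073 ≡ 260 (mod 271). Now have (260 / 271).
Factor out 2: 260 = 2^2·65. Since 271 ≡ 7 (mod 8), (2 / 271) = +1, and (2 / 271)^2 = +1. Now have (65 / 271).
65 ≡ 1 (mod 4), so quadratic reciprocity gives (65 / 271) = (271 / 65). Reduce: 271 ≡ 11 (mod 65). Now have (11 / 65).
65 ≡ 1 (mod 4), so quadratic reciprocity gives (11 / 65) = (65 / 11). Reduce: 65 ≡ 10 (mod 11). Now have (10 / 11).
Factor out 2: 10 = 2·5. Since 11 ≡ 3 (mod 8), (2 / 11) = -1. Now have -(5 / 11).
5 ≡ 1 (mod 4), so quadratic reciprocity gives (5 / 11) = (11 / 5). Reduce: 11 ≡ 1 (mod 5). Now have -(1 / 5).
(1 / 5) = 1. Collecting the sign factors: -1.
Product: (-1)·(-1) = 1.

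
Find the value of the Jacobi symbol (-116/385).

-1

Reduce the numerator: -116 ≡ 269 (mod 385), so (-116/385) = (269/385).
269 ≡ 1 (mod 4), so quadratic reciprocity gives (269/385) = (385/269). Reduce: 385 ≡ 116 (mod 269). Now have (116/269).
Factor out 2: 116 = 2^2·29. Since 269 ≡ 5 (mod 8), (2/269) = -1, and (2/269)^2 = +1. Now have (29/269).
29 ≡ 1 (mod 4), so quadratic reciprocity gives (29/269) = (269/29). Reduce: 269 ≡ 8 (mod 29). Now have (8/29).
Factor out 2: 8 = 2^3. Since 29 ≡ 5 (mod 8), (2/29) = -1, and (2/29)^3 = -1. Now have -(1/29).
(1/29) = 1. Collecting the sign factors: -1.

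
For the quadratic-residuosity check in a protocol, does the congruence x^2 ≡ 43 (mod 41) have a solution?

yes

(43/41)
  = (2/41)    [43 ≡ 2 mod 41]
  = (1/41)    [41 ≡ 1 mod 8 ⇒ (2/41) = +1]
  = 1    [(1/41) = 1]
(43/41) = 1, and 41 is prime, so 43 is a quadratic residue mod 41.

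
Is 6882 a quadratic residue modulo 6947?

(6882/6947)
  = -(3441/6947)    [6947 ≡ 3 mod 8 ⇒ (2/6947) = -1]
  = -(6947/3441)    [QR: 3441 ≡ 1 mod 4, sign kept]
  = -(65/3441)    [6947 ≡ 65 mod 3441]
  = -(3441/65)    [QR: 65 ≡ 1 mod 4, sign kept]
  = -(61/65)    [3441 ≡ 61 mod 65]
  = -(65/61)    [QR: 61 ≡ 1 mod 4, sign kept]
  = -(4/61)    [65 ≡ 4 mod 61]
  = -(1/61)    [61 ≡ 5 mod 8 ⇒ (2/61)^2 = +1]
  = -1    [(1/61) = 1]
(6882/6947) = -1, and 6947 is prime, so 6882 is not a quadratic residue mod 6947.

no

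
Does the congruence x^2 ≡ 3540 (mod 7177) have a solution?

Factor out 2: 3540 = 2^2·885. Since 7177 ≡ 1 (mod 8), (2/7177) = +1, and (2/7177)^2 = +1. Now have (885/7177).
885 ≡ 1 (mod 4), so quadratic reciprocity gives (885/7177) = (7177/885). Reduce: 7177 ≡ 97 (mod 885). Now have (97/885).
97 ≡ 1 (mod 4), so quadratic reciprocity gives (97/885) = (885/97). Reduce: 885 ≡ 12 (mod 97). Now have (12/97).
Factor out 2: 12 = 2^2·3. Since 97 ≡ 1 (mod 8), (2/97) = +1, and (2/97)^2 = +1. Now have (3/97).
97 ≡ 1 (mod 4), so quadratic reciprocity gives (3/97) = (97/3). Reduce: 97 ≡ 1 (mod 3). Now have (1/3).
(1/3) = 1. Collecting the sign factors: 1.
The Legendre symbol is 1, so x^2 ≡ 3540 (mod 7177) has solution.

yes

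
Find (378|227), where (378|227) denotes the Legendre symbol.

-1

(378|227)
  = (151|227)    [378 ≡ 151 mod 227]
  = -(227|151)    [QR: both ≡ 3 mod 4, sign flips]
  = -(76|151)    [227 ≡ 76 mod 151]
  = -(19|151)    [151 ≡ 7 mod 8 ⇒ (2|151)^2 = +1]
  = (151|19)    [QR: both ≡ 3 mod 4, sign flips]
  = (18|19)    [151 ≡ 18 mod 19]
  = -(9|19)    [19 ≡ 3 mod 8 ⇒ (2|19) = -1]
  = -(19|9)    [QR: 9 ≡ 1 mod 4, sign kept]
  = -(1|9)    [19 ≡ 1 mod 9]
  = -1    [(1|9) = 1]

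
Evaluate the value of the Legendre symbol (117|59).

(117|59)
  = (58|59)    [117 ≡ 58 mod 59]
  = -(29|59)    [59 ≡ 3 mod 8 ⇒ (2|59) = -1]
  = -(59|29)    [QR: 29 ≡ 1 mod 4, sign kept]
  = -(1|29)    [59 ≡ 1 mod 29]
  = -1    [(1|29) = 1]

-1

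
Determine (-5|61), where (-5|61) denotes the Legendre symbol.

1

Reduce the numerator: -5 ≡ 56 (mod 61), so (-5|61) = (56|61).
Factor out 2: 56 = 2^3·7. Since 61 ≡ 5 (mod 8), (2|61) = -1, and (2|61)^3 = -1. Now have -(7|61).
61 ≡ 1 (mod 4), so quadratic reciprocity gives (7|61) = (61|7). Reduce: 61 ≡ 5 (mod 7). Now have -(5|7).
5 ≡ 1 (mod 4), so quadratic reciprocity gives (5|7) = (7|5). Reduce: 7 ≡ 2 (mod 5). Now have -(2|5).
Factor out 2: 2 = 2. Since 5 ≡ 5 (mod 8), (2|5) = -1. Now have (1|5).
(1|5) = 1. Collecting the sign factors: 1.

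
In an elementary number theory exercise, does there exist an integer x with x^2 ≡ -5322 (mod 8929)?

Reduce the numerator: -5322 ≡ 3607 (mod 8929), so (-5322|8929) = (3607|8929).
8929 ≡ 1 (mod 4), so quadratic reciprocity gives (3607|8929) = (8929|3607). Reduce: 8929 ≡ 1715 (mod 3607). Now have (1715|3607).
Both 1715 ≡ 3 and 3607 ≡ 3 (mod 4), so reciprocity gives (1715|3607) = -(3607|1715). Reduce: 3607 ≡ 177 (mod 1715). Now have -(177|1715).
177 ≡ 1 (mod 4), so quadratic reciprocity gives (177|1715) = (1715|177). Reduce: 1715 ≡ 122 (mod 177). Now have -(122|177).
Factor out 2: 122 = 2·61. Since 177 ≡ 1 (mod 8), (2|177) = +1. Now have -(61|177).
61 ≡ 1 (mod 4), so quadratic reciprocity gives (61|177) = (177|61). Reduce: 177 ≡ 55 (mod 61). Now have -(55|61).
61 ≡ 1 (mod 4), so quadratic reciprocity gives (55|61) = (61|55). Reduce: 61 ≡ 6 (mod 55). Now have -(6|55).
Factor out 2: 6 = 2·3. Since 55 ≡ 7 (mod 8), (2|55) = +1. Now have -(3|55).
Both 3 ≡ 3 and 55 ≡ 3 (mod 4), so reciprocity gives (3|55) = -(55|3). Reduce: 55 ≡ 1 (mod 3). Now have (1|3).
(1|3) = 1. Collecting the sign factors: 1.
The Legendre symbol is 1, so x^2 ≡ -5322 (mod 8929) has solution.

yes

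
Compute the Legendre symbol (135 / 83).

-1

(135 / 83)
  = (52 / 83)    [135 ≡ 52 mod 83]
  = (13 / 83)    [83 ≡ 3 mod 8 ⇒ (2 / 83)^2 = +1]
  = (83 / 13)    [QR: 13 ≡ 1 mod 4, sign kept]
  = (5 / 13)    [83 ≡ 5 mod 13]
  = (13 / 5)    [QR: 5 ≡ 1 mod 4, sign kept]
  = (3 / 5)    [13 ≡ 3 mod 5]
  = (5 / 3)    [QR: 5 ≡ 1 mod 4, sign kept]
  = (2 / 3)    [5 ≡ 2 mod 3]
  = -(1 / 3)    [3 ≡ 3 mod 8 ⇒ (2 / 3) = -1]
  = -1    [(1 / 3) = 1]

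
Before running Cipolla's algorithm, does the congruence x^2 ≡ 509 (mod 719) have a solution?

no

(509/719)
  = (719/509)    [QR: 509 ≡ 1 mod 4, sign kept]
  = (210/509)    [719 ≡ 210 mod 509]
  = -(105/509)    [509 ≡ 5 mod 8 ⇒ (2/509) = -1]
  = -(509/105)    [QR: 105 ≡ 1 mod 4, sign kept]
  = -(89/105)    [509 ≡ 89 mod 105]
  = -(105/89)    [QR: 89 ≡ 1 mod 4, sign kept]
  = -(16/89)    [105 ≡ 16 mod 89]
  = -(1/89)    [89 ≡ 1 mod 8 ⇒ (2/89)^4 = +1]
  = -1    [(1/89) = 1]
(509/719) = -1, and 719 is prime, so 509 is not a quadratic residue mod 719.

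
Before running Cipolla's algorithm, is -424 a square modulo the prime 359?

Reduce the numerator: -424 ≡ 294 (mod 359), so (-424/359) = (294/359).
Factor out 2: 294 = 2·147. Since 359 ≡ 7 (mod 8), (2/359) = +1. Now have (147/359).
Both 147 ≡ 3 and 359 ≡ 3 (mod 4), so reciprocity gives (147/359) = -(359/147). Reduce: 359 ≡ 65 (mod 147). Now have -(65/147).
65 ≡ 1 (mod 4), so quadratic reciprocity gives (65/147) = (147/65). Reduce: 147 ≡ 17 (mod 65). Now have -(17/65).
17 ≡ 1 (mod 4), so quadratic reciprocity gives (17/65) = (65/17). Reduce: 65 ≡ 14 (mod 17). Now have -(14/17).
Factor out 2: 14 = 2·7. Since 17 ≡ 1 (mod 8), (2/17) = +1. Now have -(7/17).
17 ≡ 1 (mod 4), so quadratic reciprocity gives (7/17) = (17/7). Reduce: 17 ≡ 3 (mod 7). Now have -(3/7).
Both 3 ≡ 3 and 7 ≡ 3 (mod 4), so reciprocity gives (3/7) = -(7/3). Reduce: 7 ≡ 1 (mod 3). Now have (1/3).
(1/3) = 1. Collecting the sign factors: 1.
The Legendre symbol is 1, so x^2 ≡ -424 (mod 359) has solution.

yes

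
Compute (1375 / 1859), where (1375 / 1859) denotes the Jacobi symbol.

0

(1375 / 1859)
  = -(1859 / 1375)    [QR: both ≡ 3 mod 4, sign flips]
  = -(484 / 1375)    [1859 ≡ 484 mod 1375]
  = -(121 / 1375)    [1375 ≡ 7 mod 8 ⇒ (2 / 1375)^2 = +1]
  = -(1375 / 121)    [QR: 121 ≡ 1 mod 4, sign kept]
  = -(44 / 121)    [1375 ≡ 44 mod 121]
  = -(11 / 121)    [121 ≡ 1 mod 8 ⇒ (2 / 121)^2 = +1]
  = -(121 / 11)    [QR: 121 ≡ 1 mod 4, sign kept]
  = -(0 / 11)    [121 ≡ 0 mod 11]
  = 0    [numerator 0, gcd > 1]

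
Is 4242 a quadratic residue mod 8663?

Factor out 2: 4242 = 2·2121. Since 8663 ≡ 7 (mod 8), (2/8663) = +1. Now have (2121/8663).
2121 ≡ 1 (mod 4), so quadratic reciprocity gives (2121/8663) = (8663/2121). Reduce: 8663 ≡ 179 (mod 2121). Now have (179/2121).
2121 ≡ 1 (mod 4), so quadratic reciprocity gives (179/2121) = (2121/179). Reduce: 2121 ≡ 152 (mod 179). Now have (152/179).
Factor out 2: 152 = 2^3·19. Since 179 ≡ 3 (mod 8), (2/179) = -1, and (2/179)^3 = -1. Now have -(19/179).
Both 19 ≡ 3 and 179 ≡ 3 (mod 4), so reciprocity gives (19/179) = -(179/19). Reduce: 179 ≡ 8 (mod 19). Now have (8/19).
Factor out 2: 8 = 2^3. Since 19 ≡ 3 (mod 8), (2/19) = -1, and (2/19)^3 = -1. Now have -(1/19).
(1/19) = 1. Collecting the sign factors: -1.
(4242/8663) = -1, and 8663 is prime, so 4242 is not a quadratic residue mod 8663.

no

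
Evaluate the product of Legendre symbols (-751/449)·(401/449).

By multiplicativity, (-751·401/449) = (-751/449)·(401/449).
First factor (-751/449):
(-751/449)
  = (147/449)    [-751 ≡ 147 mod 449]
  = (449/147)    [QR: 449 ≡ 1 mod 4, sign kept]
  = (8/147)    [449 ≡ 8 mod 147]
  = -(1/147)    [147 ≡ 3 mod 8 ⇒ (2/147)^3 = -1]
  = -1    [(1/147) = 1]
Second factor (401/449):
(401/449)
  = (449/401)    [QR: 401 ≡ 1 mod 4, sign kept]
  = (48/401)    [449 ≡ 48 mod 401]
  = (3/401)    [401 ≡ 1 mod 8 ⇒ (2/401)^4 = +1]
  = (401/3)    [QR: 401 ≡ 1 mod 4, sign kept]
  = (2/3)    [401 ≡ 2 mod 3]
  = -(1/3)    [3 ≡ 3 mod 8 ⇒ (2/3) = -1]
  = -1    [(1/3) = 1]
Product: (-1)·(-1) = 1.

1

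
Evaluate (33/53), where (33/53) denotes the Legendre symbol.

33 ≡ 1 (mod 4), so quadratic reciprocity gives (33/53) = (53/33). Reduce: 53 ≡ 20 (mod 33). Now have (20/33).
Factor out 2: 20 = 2^2·5. Since 33 ≡ 1 (mod 8), (2/33) = +1, and (2/33)^2 = +1. Now have (5/33).
5 ≡ 1 (mod 4), so quadratic reciprocity gives (5/33) = (33/5). Reduce: 33 ≡ 3 (mod 5). Now have (3/5).
5 ≡ 1 (mod 4), so quadratic reciprocity gives (3/5) = (5/3). Reduce: 5 ≡ 2 (mod 3). Now have (2/3).
Factor out 2: 2 = 2. Since 3 ≡ 3 (mod 8), (2/3) = -1. Now have -(1/3).
(1/3) = 1. Collecting the sign factors: -1.

-1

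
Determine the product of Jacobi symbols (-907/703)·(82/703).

By multiplicativity, (-907·82/703) = (-907/703)·(82/703).
First factor (-907/703):
(-907/703)
  = (499/703)    [-907 ≡ 499 mod 703]
  = -(703/499)    [QR: both ≡ 3 mod 4, sign flips]
  = -(204/499)    [703 ≡ 204 mod 499]
  = -(51/499)    [499 ≡ 3 mod 8 ⇒ (2/499)^2 = +1]
  = (499/51)    [QR: both ≡ 3 mod 4, sign flips]
  = (40/51)    [499 ≡ 40 mod 51]
  = -(5/51)    [51 ≡ 3 mod 8 ⇒ (2/51)^3 = -1]
  = -(51/5)    [QR: 5 ≡ 1 mod 4, sign kept]
  = -(1/5)    [51 ≡ 1 mod 5]
  = -1    [(1/5) = 1]
Second factor (82/703):
(82/703)
  = (41/703)    [703 ≡ 7 mod 8 ⇒ (2/703) = +1]
  = (703/41)    [QR: 41 ≡ 1 mod 4, sign kept]
  = (6/41)    [703 ≡ 6 mod 41]
  = (3/41)    [41 ≡ 1 mod 8 ⇒ (2/41) = +1]
  = (41/3)    [QR: 41 ≡ 1 mod 4, sign kept]
  = (2/3)    [41 ≡ 2 mod 3]
  = -(1/3)    [3 ≡ 3 mod 8 ⇒ (2/3) = -1]
  = -1    [(1/3) = 1]
Product: (-1)·(-1) = 1.

1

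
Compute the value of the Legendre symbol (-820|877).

-1

(-820|877)
  = (820|877)    [877 ≡ 1 mod 4 ⇒ (-1|877) = +1]
  = (205|877)    [877 ≡ 5 mod 8 ⇒ (2|877)^2 = +1]
  = (877|205)    [QR: 205 ≡ 1 mod 4, sign kept]
  = (57|205)    [877 ≡ 57 mod 205]
  = (205|57)    [QR: 57 ≡ 1 mod 4, sign kept]
  = (34|57)    [205 ≡ 34 mod 57]
  = (17|57)    [57 ≡ 1 mod 8 ⇒ (2|57) = +1]
  = (57|17)    [QR: 17 ≡ 1 mod 4, sign kept]
  = (6|17)    [57 ≡ 6 mod 17]
  = (3|17)    [17 ≡ 1 mod 8 ⇒ (2|17) = +1]
  = (17|3)    [QR: 17 ≡ 1 mod 4, sign kept]
  = (2|3)    [17 ≡ 2 mod 3]
  = -(1|3)    [3 ≡ 3 mod 8 ⇒ (2|3) = -1]
  = -1    [(1|3) = 1]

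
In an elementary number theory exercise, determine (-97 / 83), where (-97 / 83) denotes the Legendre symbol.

(-97 / 83)
  = -(97 / 83)    [83 ≡ 3 mod 4 ⇒ (-1 / 83) = -1]
  = -(14 / 83)    [97 ≡ 14 mod 83]
  = (7 / 83)    [83 ≡ 3 mod 8 ⇒ (2 / 83) = -1]
  = -(83 / 7)    [QR: both ≡ 3 mod 4, sign flips]
  = -(6 / 7)    [83 ≡ 6 mod 7]
  = -(3 / 7)    [7 ≡ 7 mod 8 ⇒ (2 / 7) = +1]
  = (7 / 3)    [QR: both ≡ 3 mod 4, sign flips]
  = (1 / 3)    [7 ≡ 1 mod 3]
  = 1    [(1 / 3) = 1]

1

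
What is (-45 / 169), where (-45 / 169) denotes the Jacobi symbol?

Pull out -1: (-45 / 169) = (-1 / 169)·(45 / 169). Since 169 ≡ 1 (mod 4), (-1 / 169) = +1. Now have (45 / 169).
45 ≡ 1 (mod 4), so quadratic reciprocity gives (45 / 169) = (169 / 45). Reduce: 169 ≡ 34 (mod 45). Now have (34 / 45).
Factor out 2: 34 = 2·17. Since 45 ≡ 5 (mod 8), (2 / 45) = -1. Now have -(17 / 45).
17 ≡ 1 (mod 4), so quadratic reciprocity gives (17 / 45) = (45 / 17). Reduce: 45 ≡ 11 (mod 17). Now have -(11 / 17).
17 ≡ 1 (mod 4), so quadratic reciprocity gives (11 / 17) = (17 / 11). Reduce: 17 ≡ 6 (mod 11). Now have -(6 / 11).
Factor out 2: 6 = 2·3. Since 11 ≡ 3 (mod 8), (2 / 11) = -1. Now have (3 / 11).
Both 3 ≡ 3 and 11 ≡ 3 (mod 4), so reciprocity gives (3 / 11) = -(11 / 3). Reduce: 11 ≡ 2 (mod 3). Now have -(2 / 3).
Factor out 2: 2 = 2. Since 3 ≡ 3 (mod 8), (2 / 3) = -1. Now have (1 / 3).
(1 / 3) = 1. Collecting the sign factors: 1.

1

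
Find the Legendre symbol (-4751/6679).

-1

(-4751/6679)
  = (1928/6679)    [-4751 ≡ 1928 mod 6679]
  = (241/6679)    [6679 ≡ 7 mod 8 ⇒ (2/6679)^3 = +1]
  = (6679/241)    [QR: 241 ≡ 1 mod 4, sign kept]
  = (172/241)    [6679 ≡ 172 mod 241]
  = (43/241)    [241 ≡ 1 mod 8 ⇒ (2/241)^2 = +1]
  = (241/43)    [QR: 241 ≡ 1 mod 4, sign kept]
  = (26/43)    [241 ≡ 26 mod 43]
  = -(13/43)    [43 ≡ 3 mod 8 ⇒ (2/43) = -1]
  = -(43/13)    [QR: 13 ≡ 1 mod 4, sign kept]
  = -(4/13)    [43 ≡ 4 mod 13]
  = -(1/13)    [13 ≡ 5 mod 8 ⇒ (2/13)^2 = +1]
  = -1    [(1/13) = 1]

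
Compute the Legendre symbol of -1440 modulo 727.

1

(-1440/727)
  = (14/727)    [-1440 ≡ 14 mod 727]
  = (7/727)    [727 ≡ 7 mod 8 ⇒ (2/727) = +1]
  = -(727/7)    [QR: both ≡ 3 mod 4, sign flips]
  = -(6/7)    [727 ≡ 6 mod 7]
  = -(3/7)    [7 ≡ 7 mod 8 ⇒ (2/7) = +1]
  = (7/3)    [QR: both ≡ 3 mod 4, sign flips]
  = (1/3)    [7 ≡ 1 mod 3]
  = 1    [(1/3) = 1]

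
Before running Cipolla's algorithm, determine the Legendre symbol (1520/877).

Reduce the numerator: 1520 ≡ 643 (mod 877), so (1520/877) = (643/877).
877 ≡ 1 (mod 4), so quadratic reciprocity gives (643/877) = (877/643). Reduce: 877 ≡ 234 (mod 643). Now have (234/643).
Factor out 2: 234 = 2·117. Since 643 ≡ 3 (mod 8), (2/643) = -1. Now have -(117/643).
117 ≡ 1 (mod 4), so quadratic reciprocity gives (117/643) = (643/117). Reduce: 643 ≡ 58 (mod 117). Now have -(58/117).
Factor out 2: 58 = 2·29. Since 117 ≡ 5 (mod 8), (2/117) = -1. Now have (29/117).
29 ≡ 1 (mod 4), so quadratic reciprocity gives (29/117) = (117/29). Reduce: 117 ≡ 1 (mod 29). Now have (1/29).
(1/29) = 1. Collecting the sign factors: 1.

1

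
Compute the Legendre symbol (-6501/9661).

(-6501/9661)
  = (3160/9661)    [-6501 ≡ 3160 mod 9661]
  = -(395/9661)    [9661 ≡ 5 mod 8 ⇒ (2/9661)^3 = -1]
  = -(9661/395)    [QR: 9661 ≡ 1 mod 4, sign kept]
  = -(181/395)    [9661 ≡ 181 mod 395]
  = -(395/181)    [QR: 181 ≡ 1 mod 4, sign kept]
  = -(33/181)    [395 ≡ 33 mod 181]
  = -(181/33)    [QR: 33 ≡ 1 mod 4, sign kept]
  = -(16/33)    [181 ≡ 16 mod 33]
  = -(1/33)    [33 ≡ 1 mod 8 ⇒ (2/33)^4 = +1]
  = -1    [(1/33) = 1]

-1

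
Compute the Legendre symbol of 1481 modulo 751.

(1481/751)
  = (730/751)    [1481 ≡ 730 mod 751]
  = (365/751)    [751 ≡ 7 mod 8 ⇒ (2/751) = +1]
  = (751/365)    [QR: 365 ≡ 1 mod 4, sign kept]
  = (21/365)    [751 ≡ 21 mod 365]
  = (365/21)    [QR: 21 ≡ 1 mod 4, sign kept]
  = (8/21)    [365 ≡ 8 mod 21]
  = -(1/21)    [21 ≡ 5 mod 8 ⇒ (2/21)^3 = -1]
  = -1    [(1/21) = 1]

-1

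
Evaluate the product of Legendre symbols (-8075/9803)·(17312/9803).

By multiplicativity, (-8075·17312/9803) = (-8075/9803)·(17312/9803).
First factor (-8075/9803):
(-8075/9803)
  = (1728/9803)    [-8075 ≡ 1728 mod 9803]
  = (27/9803)    [9803 ≡ 3 mod 8 ⇒ (2/9803)^6 = +1]
  = -(9803/27)    [QR: both ≡ 3 mod 4, sign flips]
  = -(2/27)    [9803 ≡ 2 mod 27]
  = (1/27)    [27 ≡ 3 mod 8 ⇒ (2/27) = -1]
  = 1    [(1/27) = 1]
Second factor (17312/9803):
(17312/9803)
  = (7509/9803)    [17312 ≡ 7509 mod 9803]
  = (9803/7509)    [QR: 7509 ≡ 1 mod 4, sign kept]
  = (2294/7509)    [9803 ≡ 2294 mod 7509]
  = -(1147/7509)    [7509 ≡ 5 mod 8 ⇒ (2/7509) = -1]
  = -(7509/1147)    [QR: 7509 ≡ 1 mod 4, sign kept]
  = -(627/1147)    [7509 ≡ 627 mod 1147]
  = (1147/627)    [QR: both ≡ 3 mod 4, sign flips]
  = (520/627)    [1147 ≡ 520 mod 627]
  = -(65/627)    [627 ≡ 3 mod 8 ⇒ (2/627)^3 = -1]
  = -(627/65)    [QR: 65 ≡ 1 mod 4, sign kept]
  = -(42/65)    [627 ≡ 42 mod 65]
  = -(21/65)    [65 ≡ 1 mod 8 ⇒ (2/65) = +1]
  = -(65/21)    [QR: 21 ≡ 1 mod 4, sign kept]
  = -(2/21)    [65 ≡ 2 mod 21]
  = (1/21)    [21 ≡ 5 mod 8 ⇒ (2/21) = -1]
  = 1    [(1/21) = 1]
Product: (1)·(1) = 1.

1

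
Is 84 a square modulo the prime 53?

Reduce the numerator: 84 ≡ 31 (mod 53), so (84|53) = (31|53).
53 ≡ 1 (mod 4), so quadratic reciprocity gives (31|53) = (53|31). Reduce: 53 ≡ 22 (mod 31). Now have (22|31).
Factor out 2: 22 = 2·11. Since 31 ≡ 7 (mod 8), (2|31) = +1. Now have (11|31).
Both 11 ≡ 3 and 31 ≡ 3 (mod 4), so reciprocity gives (11|31) = -(31|11). Reduce: 31 ≡ 9 (mod 11). Now have -(9|11).
9 ≡ 1 (mod 4), so quadratic reciprocity gives (9|11) = (11|9). Reduce: 11 ≡ 2 (mod 9). Now have -(2|9).
Factor out 2: 2 = 2. Since 9 ≡ 1 (mod 8), (2|9) = +1. Now have -(1|9).
(1|9) = 1. Collecting the sign factors: -1.
The Legendre symbol is -1, so x^2 ≡ 84 (mod 53) has no solution.

no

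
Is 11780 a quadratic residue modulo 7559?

no

Reduce the numerator: 11780 ≡ 4221 (mod 7559), so (11780/7559) = (4221/7559).
4221 ≡ 1 (mod 4), so quadratic reciprocity gives (4221/7559) = (7559/4221). Reduce: 7559 ≡ 3338 (mod 4221). Now have (3338/4221).
Factor out 2: 3338 = 2·1669. Since 4221 ≡ 5 (mod 8), (2/4221) = -1. Now have -(1669/4221).
1669 ≡ 1 (mod 4), so quadratic reciprocity gives (1669/4221) = (4221/1669). Reduce: 4221 ≡ 883 (mod 1669). Now have -(883/1669).
1669 ≡ 1 (mod 4), so quadratic reciprocity gives (883/1669) = (1669/883). Reduce: 1669 ≡ 786 (mod 883). Now have -(786/883).
Factor out 2: 786 = 2·393. Since 883 ≡ 3 (mod 8), (2/883) = -1. Now have (393/883).
393 ≡ 1 (mod 4), so quadratic reciprocity gives (393/883) = (883/393). Reduce: 883 ≡ 97 (mod 393). Now have (97/393).
97 ≡ 1 (mod 4), so quadratic reciprocity gives (97/393) = (393/97). Reduce: 393 ≡ 5 (mod 97). Now have (5/97).
5 ≡ 1 (mod 4), so quadratic reciprocity gives (5/97) = (97/5). Reduce: 97 ≡ 2 (mod 5). Now have (2/5).
Factor out 2: 2 = 2. Since 5 ≡ 5 (mod 8), (2/5) = -1. Now have -(1/5).
(1/5) = 1. Collecting the sign factors: -1.
(11780/7559) = -1, and 7559 is prime, so 11780 is not a quadratic residue mod 7559.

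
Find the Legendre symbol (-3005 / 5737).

1

Reduce the numerator: -3005 ≡ 2732 (mod 5737), so (-3005 / 5737) = (2732 / 5737).
Factor out 2: 2732 = 2^2·683. Since 5737 ≡ 1 (mod 8), (2 / 5737) = +1, and (2 / 5737)^2 = +1. Now have (683 / 5737).
5737 ≡ 1 (mod 4), so quadratic reciprocity gives (683 / 5737) = (5737 / 683). Reduce: 5737 ≡ 273 (mod 683). Now have (273 / 683).
273 ≡ 1 (mod 4), so quadratic reciprocity gives (273 / 683) = (683 / 273). Reduce: 683 ≡ 137 (mod 273). Now have (137 / 273).
137 ≡ 1 (mod 4), so quadratic reciprocity gives (137 / 273) = (273 / 137). Reduce: 273 ≡ 136 (mod 137). Now have (136 / 137).
Factor out 2: 136 = 2^3·17. Since 137 ≡ 1 (mod 8), (2 / 137) = +1, and (2 / 137)^3 = +1. Now have (17 / 137).
17 ≡ 1 (mod 4), so quadratic reciprocity gives (17 / 137) = (137 / 17). Reduce: 137 ≡ 1 (mod 17). Now have (1 / 17).
(1 / 17) = 1. Collecting the sign factors: 1.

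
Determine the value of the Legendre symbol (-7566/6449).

Pull out -1: (-7566/6449) = (-1/6449)·(7566/6449). Since 6449 ≡ 1 (mod 4), (-1/6449) = +1. Now have (7566/6449).
Reduce the numerator: 7566 ≡ 1117 (mod 6449), so (7566/6449) = (1117/6449).
1117 ≡ 1 (mod 4), so quadratic reciprocity gives (1117/6449) = (6449/1117). Reduce: 6449 ≡ 864 (mod 1117). Now have (864/1117).
Factor out 2: 864 = 2^5·27. Since 1117 ≡ 5 (mod 8), (2/1117) = -1, and (2/1117)^5 = -1. Now have -(27/1117).
1117 ≡ 1 (mod 4), so quadratic reciprocity gives (27/1117) = (1117/27). Reduce: 1117 ≡ 10 (mod 27). Now have -(10/27).
Factor out 2: 10 = 2·5. Since 27 ≡ 3 (mod 8), (2/27) = -1. Now have (5/27).
5 ≡ 1 (mod 4), so quadratic reciprocity gives (5/27) = (27/5). Reduce: 27 ≡ 2 (mod 5). Now have (2/5).
Factor out 2: 2 = 2. Since 5 ≡ 5 (mod 8), (2/5) = -1. Now have -(1/5).
(1/5) = 1. Collecting the sign factors: -1.

-1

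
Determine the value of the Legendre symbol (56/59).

(56/59)
  = -(7/59)    [59 ≡ 3 mod 8 ⇒ (2/59)^3 = -1]
  = (59/7)    [QR: both ≡ 3 mod 4, sign flips]
  = (3/7)    [59 ≡ 3 mod 7]
  = -(7/3)    [QR: both ≡ 3 mod 4, sign flips]
  = -(1/3)    [7 ≡ 1 mod 3]
  = -1    [(1/3) = 1]

-1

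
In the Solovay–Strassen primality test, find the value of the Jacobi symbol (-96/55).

Reduce the numerator: -96 ≡ 14 (mod 55), so (-96/55) = (14/55).
Factor out 2: 14 = 2·7. Since 55 ≡ 7 (mod 8), (2/55) = +1. Now have (7/55).
Both 7 ≡ 3 and 55 ≡ 3 (mod 4), so reciprocity gives (7/55) = -(55/7). Reduce: 55 ≡ 6 (mod 7). Now have -(6/7).
Factor out 2: 6 = 2·3. Since 7 ≡ 7 (mod 8), (2/7) = +1. Now have -(3/7).
Both 3 ≡ 3 and 7 ≡ 3 (mod 4), so reciprocity gives (3/7) = -(7/3). Reduce: 7 ≡ 1 (mod 3). Now have (1/3).
(1/3) = 1. Collecting the sign factors: 1.

1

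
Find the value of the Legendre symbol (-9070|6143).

Reduce the numerator: -9070 ≡ 3216 (mod 6143), so (-9070|6143) = (3216|6143).
Factor out 2: 3216 = 2^4·201. Since 6143 ≡ 7 (mod 8), (2|6143) = +1, and (2|6143)^4 = +1. Now have (201|6143).
201 ≡ 1 (mod 4), so quadratic reciprocity gives (201|6143) = (6143|201). Reduce: 6143 ≡ 113 (mod 201). Now have (113|201).
113 ≡ 1 (mod 4), so quadratic reciprocity gives (113|201) = (201|113). Reduce: 201 ≡ 88 (mod 113). Now have (88|113).
Factor out 2: 88 = 2^3·11. Since 113 ≡ 1 (mod 8), (2|113) = +1, and (2|113)^3 = +1. Now have (11|113).
113 ≡ 1 (mod 4), so quadratic reciprocity gives (11|113) = (113|11). Reduce: 113 ≡ 3 (mod 11). Now have (3|11).
Both 3 ≡ 3 and 11 ≡ 3 (mod 4), so reciprocity gives (3|11) = -(11|3). Reduce: 11 ≡ 2 (mod 3). Now have -(2|3).
Factor out 2: 2 = 2. Since 3 ≡ 3 (mod 8), (2|3) = -1. Now have (1|3).
(1|3) = 1. Collecting the sign factors: 1.

1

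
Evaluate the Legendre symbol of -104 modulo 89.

-1

(-104/89)
  = (74/89)    [-104 ≡ 74 mod 89]
  = (37/89)    [89 ≡ 1 mod 8 ⇒ (2/89) = +1]
  = (89/37)    [QR: 37 ≡ 1 mod 4, sign kept]
  = (15/37)    [89 ≡ 15 mod 37]
  = (37/15)    [QR: 37 ≡ 1 mod 4, sign kept]
  = (7/15)    [37 ≡ 7 mod 15]
  = -(15/7)    [QR: both ≡ 3 mod 4, sign flips]
  = -(1/7)    [15 ≡ 1 mod 7]
  = -1    [(1/7) = 1]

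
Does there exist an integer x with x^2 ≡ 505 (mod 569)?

yes

505 ≡ 1 (mod 4), so quadratic reciprocity gives (505|569) = (569|505). Reduce: 569 ≡ 64 (mod 505). Now have (64|505).
Factor out 2: 64 = 2^6. Since 505 ≡ 1 (mod 8), (2|505) = +1, and (2|505)^6 = +1. Now have (1|505).
(1|505) = 1. Collecting the sign factors: 1.
The Legendre symbol is 1, so x^2 ≡ 505 (mod 569) has solution.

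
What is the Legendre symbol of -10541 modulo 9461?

(-10541|9461)
  = (10541|9461)    [9461 ≡ 1 mod 4 ⇒ (-1|9461) = +1]
  = (1080|9461)    [10541 ≡ 1080 mod 9461]
  = -(135|9461)    [9461 ≡ 5 mod 8 ⇒ (2|9461)^3 = -1]
  = -(9461|135)    [QR: 9461 ≡ 1 mod 4, sign kept]
  = -(11|135)    [9461 ≡ 11 mod 135]
  = (135|11)    [QR: both ≡ 3 mod 4, sign flips]
  = (3|11)    [135 ≡ 3 mod 11]
  = -(11|3)    [QR: both ≡ 3 mod 4, sign flips]
  = -(2|3)    [11 ≡ 2 mod 3]
  = (1|3)    [3 ≡ 3 mod 8 ⇒ (2|3) = -1]
  = 1    [(1|3) = 1]

1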